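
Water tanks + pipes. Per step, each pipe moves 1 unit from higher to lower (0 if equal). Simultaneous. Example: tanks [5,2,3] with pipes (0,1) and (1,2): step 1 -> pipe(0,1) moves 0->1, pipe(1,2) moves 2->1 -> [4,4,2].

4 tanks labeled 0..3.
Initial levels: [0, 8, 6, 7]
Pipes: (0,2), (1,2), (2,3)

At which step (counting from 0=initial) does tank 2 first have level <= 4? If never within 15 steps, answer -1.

Answer: 6

Derivation:
Step 1: flows [2->0,1->2,3->2] -> levels [1 7 7 6]
Step 2: flows [2->0,1=2,2->3] -> levels [2 7 5 7]
Step 3: flows [2->0,1->2,3->2] -> levels [3 6 6 6]
Step 4: flows [2->0,1=2,2=3] -> levels [4 6 5 6]
Step 5: flows [2->0,1->2,3->2] -> levels [5 5 6 5]
Step 6: flows [2->0,2->1,2->3] -> levels [6 6 3 6]
Tank 2 first reaches <=4 at step 6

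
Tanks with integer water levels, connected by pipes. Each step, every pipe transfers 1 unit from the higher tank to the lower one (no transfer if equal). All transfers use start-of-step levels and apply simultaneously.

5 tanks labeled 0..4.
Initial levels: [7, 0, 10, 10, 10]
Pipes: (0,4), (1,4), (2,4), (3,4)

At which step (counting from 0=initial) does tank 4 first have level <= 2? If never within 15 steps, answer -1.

Answer: -1

Derivation:
Step 1: flows [4->0,4->1,2=4,3=4] -> levels [8 1 10 10 8]
Step 2: flows [0=4,4->1,2->4,3->4] -> levels [8 2 9 9 9]
Step 3: flows [4->0,4->1,2=4,3=4] -> levels [9 3 9 9 7]
Step 4: flows [0->4,4->1,2->4,3->4] -> levels [8 4 8 8 9]
Step 5: flows [4->0,4->1,4->2,4->3] -> levels [9 5 9 9 5]
Step 6: flows [0->4,1=4,2->4,3->4] -> levels [8 5 8 8 8]
Step 7: flows [0=4,4->1,2=4,3=4] -> levels [8 6 8 8 7]
Step 8: flows [0->4,4->1,2->4,3->4] -> levels [7 7 7 7 9]
Step 9: flows [4->0,4->1,4->2,4->3] -> levels [8 8 8 8 5]
Step 10: flows [0->4,1->4,2->4,3->4] -> levels [7 7 7 7 9]
  -> period-2 cycle (repeats step 8); tank 4 never drops to <=2
Tank 4 never reaches <=2 within 15 steps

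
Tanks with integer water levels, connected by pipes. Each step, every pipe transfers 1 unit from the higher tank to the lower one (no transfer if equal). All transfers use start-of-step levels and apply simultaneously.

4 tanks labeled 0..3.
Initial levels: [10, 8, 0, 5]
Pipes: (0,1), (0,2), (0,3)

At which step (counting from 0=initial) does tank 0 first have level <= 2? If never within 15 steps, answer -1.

Step 1: flows [0->1,0->2,0->3] -> levels [7 9 1 6]
Step 2: flows [1->0,0->2,0->3] -> levels [6 8 2 7]
Step 3: flows [1->0,0->2,3->0] -> levels [7 7 3 6]
Step 4: flows [0=1,0->2,0->3] -> levels [5 7 4 7]
Step 5: flows [1->0,0->2,3->0] -> levels [6 6 5 6]
Step 6: flows [0=1,0->2,0=3] -> levels [5 6 6 6]
Step 7: flows [1->0,2->0,3->0] -> levels [8 5 5 5]
Step 8: flows [0->1,0->2,0->3] -> levels [5 6 6 6]
  -> period-2 cycle (repeats step 6); tank 0 never drops to <=2
Tank 0 never reaches <=2 within 15 steps

Answer: -1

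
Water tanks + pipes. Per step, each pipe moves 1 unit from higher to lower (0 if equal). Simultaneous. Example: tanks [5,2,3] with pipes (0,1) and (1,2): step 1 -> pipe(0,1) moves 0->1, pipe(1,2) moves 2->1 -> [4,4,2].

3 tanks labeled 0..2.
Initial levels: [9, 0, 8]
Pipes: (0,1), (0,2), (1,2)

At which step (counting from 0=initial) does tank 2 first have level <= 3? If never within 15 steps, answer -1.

Step 1: flows [0->1,0->2,2->1] -> levels [7 2 8]
Step 2: flows [0->1,2->0,2->1] -> levels [7 4 6]
Step 3: flows [0->1,0->2,2->1] -> levels [5 6 6]
Step 4: flows [1->0,2->0,1=2] -> levels [7 5 5]
Step 5: flows [0->1,0->2,1=2] -> levels [5 6 6]
  -> period-2 cycle (repeats step 3); tank 2 never drops to <=3
Tank 2 never reaches <=3 within 15 steps

Answer: -1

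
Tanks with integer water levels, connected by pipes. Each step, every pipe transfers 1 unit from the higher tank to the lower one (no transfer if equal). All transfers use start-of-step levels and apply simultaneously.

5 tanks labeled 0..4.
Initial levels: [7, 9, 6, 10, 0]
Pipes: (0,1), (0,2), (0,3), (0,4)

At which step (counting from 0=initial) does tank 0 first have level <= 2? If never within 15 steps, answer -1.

Answer: -1

Derivation:
Step 1: flows [1->0,0->2,3->0,0->4] -> levels [7 8 7 9 1]
Step 2: flows [1->0,0=2,3->0,0->4] -> levels [8 7 7 8 2]
Step 3: flows [0->1,0->2,0=3,0->4] -> levels [5 8 8 8 3]
Step 4: flows [1->0,2->0,3->0,0->4] -> levels [7 7 7 7 4]
Step 5: flows [0=1,0=2,0=3,0->4] -> levels [6 7 7 7 5]
Step 6: flows [1->0,2->0,3->0,0->4] -> levels [8 6 6 6 6]
Step 7: flows [0->1,0->2,0->3,0->4] -> levels [4 7 7 7 7]
Step 8: flows [1->0,2->0,3->0,4->0] -> levels [8 6 6 6 6]
  -> period-2 cycle (repeats step 6); tank 0 never drops to <=2
Tank 0 never reaches <=2 within 15 steps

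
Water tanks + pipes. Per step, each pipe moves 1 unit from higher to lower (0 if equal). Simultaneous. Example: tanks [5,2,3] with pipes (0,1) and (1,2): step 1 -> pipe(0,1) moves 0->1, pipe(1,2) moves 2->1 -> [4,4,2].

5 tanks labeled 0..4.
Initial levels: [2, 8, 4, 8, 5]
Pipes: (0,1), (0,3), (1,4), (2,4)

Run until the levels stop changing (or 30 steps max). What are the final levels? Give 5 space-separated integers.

Answer: 7 4 5 5 6

Derivation:
Step 1: flows [1->0,3->0,1->4,4->2] -> levels [4 6 5 7 5]
Step 2: flows [1->0,3->0,1->4,2=4] -> levels [6 4 5 6 6]
Step 3: flows [0->1,0=3,4->1,4->2] -> levels [5 6 6 6 4]
Step 4: flows [1->0,3->0,1->4,2->4] -> levels [7 4 5 5 6]
Step 5: flows [0->1,0->3,4->1,4->2] -> levels [5 6 6 6 4]
  -> period-2 cycle: step 5 state = step 3 state; never stabilizes
  -> state at step 30: (30-3) mod 2 = 1, same as step 4 -> [7 4 5 5 6]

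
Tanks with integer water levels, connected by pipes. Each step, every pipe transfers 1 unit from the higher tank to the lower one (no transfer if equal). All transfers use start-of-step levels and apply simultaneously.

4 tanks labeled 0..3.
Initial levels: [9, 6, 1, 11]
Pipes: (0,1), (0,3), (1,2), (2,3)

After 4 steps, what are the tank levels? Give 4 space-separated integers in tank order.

Answer: 6 8 6 7

Derivation:
Step 1: flows [0->1,3->0,1->2,3->2] -> levels [9 6 3 9]
Step 2: flows [0->1,0=3,1->2,3->2] -> levels [8 6 5 8]
Step 3: flows [0->1,0=3,1->2,3->2] -> levels [7 6 7 7]
Step 4: flows [0->1,0=3,2->1,2=3] -> levels [6 8 6 7]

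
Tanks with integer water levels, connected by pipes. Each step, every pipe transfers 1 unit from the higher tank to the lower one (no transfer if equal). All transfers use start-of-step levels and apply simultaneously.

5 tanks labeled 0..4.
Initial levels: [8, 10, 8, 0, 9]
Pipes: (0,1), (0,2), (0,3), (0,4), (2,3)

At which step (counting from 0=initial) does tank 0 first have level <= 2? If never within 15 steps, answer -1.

Step 1: flows [1->0,0=2,0->3,4->0,2->3] -> levels [9 9 7 2 8]
Step 2: flows [0=1,0->2,0->3,0->4,2->3] -> levels [6 9 7 4 9]
Step 3: flows [1->0,2->0,0->3,4->0,2->3] -> levels [8 8 5 6 8]
Step 4: flows [0=1,0->2,0->3,0=4,3->2] -> levels [6 8 7 6 8]
Step 5: flows [1->0,2->0,0=3,4->0,2->3] -> levels [9 7 5 7 7]
Step 6: flows [0->1,0->2,0->3,0->4,3->2] -> levels [5 8 7 7 8]
Step 7: flows [1->0,2->0,3->0,4->0,2=3] -> levels [9 7 6 6 7]
Step 8: flows [0->1,0->2,0->3,0->4,2=3] -> levels [5 8 7 7 8]
  -> period-2 cycle (repeats step 6); tank 0 never drops to <=2
Tank 0 never reaches <=2 within 15 steps

Answer: -1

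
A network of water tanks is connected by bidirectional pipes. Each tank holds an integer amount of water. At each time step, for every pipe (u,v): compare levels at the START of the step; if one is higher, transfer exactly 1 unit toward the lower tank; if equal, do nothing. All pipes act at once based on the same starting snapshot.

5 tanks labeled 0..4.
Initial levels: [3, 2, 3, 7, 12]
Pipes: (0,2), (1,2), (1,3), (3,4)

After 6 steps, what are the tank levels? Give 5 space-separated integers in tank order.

Step 1: flows [0=2,2->1,3->1,4->3] -> levels [3 4 2 7 11]
Step 2: flows [0->2,1->2,3->1,4->3] -> levels [2 4 4 7 10]
Step 3: flows [2->0,1=2,3->1,4->3] -> levels [3 5 3 7 9]
Step 4: flows [0=2,1->2,3->1,4->3] -> levels [3 5 4 7 8]
Step 5: flows [2->0,1->2,3->1,4->3] -> levels [4 5 4 7 7]
Step 6: flows [0=2,1->2,3->1,3=4] -> levels [4 5 5 6 7]

Answer: 4 5 5 6 7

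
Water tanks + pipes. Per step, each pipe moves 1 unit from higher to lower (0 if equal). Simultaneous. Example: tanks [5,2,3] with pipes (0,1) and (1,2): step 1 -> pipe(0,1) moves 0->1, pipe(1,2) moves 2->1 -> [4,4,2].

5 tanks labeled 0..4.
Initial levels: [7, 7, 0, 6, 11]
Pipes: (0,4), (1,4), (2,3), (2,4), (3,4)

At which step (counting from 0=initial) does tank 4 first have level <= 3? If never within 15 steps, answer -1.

Answer: -1

Derivation:
Step 1: flows [4->0,4->1,3->2,4->2,4->3] -> levels [8 8 2 6 7]
Step 2: flows [0->4,1->4,3->2,4->2,4->3] -> levels [7 7 4 6 7]
Step 3: flows [0=4,1=4,3->2,4->2,4->3] -> levels [7 7 6 6 5]
Step 4: flows [0->4,1->4,2=3,2->4,3->4] -> levels [6 6 5 5 9]
Step 5: flows [4->0,4->1,2=3,4->2,4->3] -> levels [7 7 6 6 5]
  -> period-2 cycle (repeats step 3); tank 4 never drops to <=3
Tank 4 never reaches <=3 within 15 steps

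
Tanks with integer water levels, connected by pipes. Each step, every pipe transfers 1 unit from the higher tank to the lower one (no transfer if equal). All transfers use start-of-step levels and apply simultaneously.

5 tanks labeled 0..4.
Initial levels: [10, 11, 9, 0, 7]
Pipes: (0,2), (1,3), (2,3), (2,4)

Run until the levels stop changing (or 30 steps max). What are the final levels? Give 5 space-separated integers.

Step 1: flows [0->2,1->3,2->3,2->4] -> levels [9 10 8 2 8]
Step 2: flows [0->2,1->3,2->3,2=4] -> levels [8 9 8 4 8]
Step 3: flows [0=2,1->3,2->3,2=4] -> levels [8 8 7 6 8]
Step 4: flows [0->2,1->3,2->3,4->2] -> levels [7 7 8 8 7]
Step 5: flows [2->0,3->1,2=3,2->4] -> levels [8 8 6 7 8]
Step 6: flows [0->2,1->3,3->2,4->2] -> levels [7 7 9 7 7]
Step 7: flows [2->0,1=3,2->3,2->4] -> levels [8 7 6 8 8]
Step 8: flows [0->2,3->1,3->2,4->2] -> levels [7 8 9 6 7]
Step 9: flows [2->0,1->3,2->3,2->4] -> levels [8 7 6 8 8]
  -> period-2 cycle: step 9 state = step 7 state; never stabilizes
  -> state at step 30: (30-7) mod 2 = 1, same as step 8 -> [7 8 9 6 7]

Answer: 7 8 9 6 7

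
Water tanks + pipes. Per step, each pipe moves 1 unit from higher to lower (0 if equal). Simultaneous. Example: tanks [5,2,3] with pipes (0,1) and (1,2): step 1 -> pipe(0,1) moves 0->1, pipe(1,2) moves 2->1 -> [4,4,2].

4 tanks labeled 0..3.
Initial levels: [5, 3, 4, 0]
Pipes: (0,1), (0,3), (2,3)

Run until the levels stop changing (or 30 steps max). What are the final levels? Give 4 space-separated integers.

Answer: 2 4 2 4

Derivation:
Step 1: flows [0->1,0->3,2->3] -> levels [3 4 3 2]
Step 2: flows [1->0,0->3,2->3] -> levels [3 3 2 4]
Step 3: flows [0=1,3->0,3->2] -> levels [4 3 3 2]
Step 4: flows [0->1,0->3,2->3] -> levels [2 4 2 4]
Step 5: flows [1->0,3->0,3->2] -> levels [4 3 3 2]
  -> period-2 cycle: step 5 state = step 3 state; never stabilizes
  -> state at step 30: (30-3) mod 2 = 1, same as step 4 -> [2 4 2 4]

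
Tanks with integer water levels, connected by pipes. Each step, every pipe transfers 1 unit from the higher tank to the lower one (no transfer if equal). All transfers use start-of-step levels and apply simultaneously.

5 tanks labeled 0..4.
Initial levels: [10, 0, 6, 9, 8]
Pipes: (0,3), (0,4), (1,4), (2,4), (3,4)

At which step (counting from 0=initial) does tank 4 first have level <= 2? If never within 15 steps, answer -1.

Answer: -1

Derivation:
Step 1: flows [0->3,0->4,4->1,4->2,3->4] -> levels [8 1 7 9 8]
Step 2: flows [3->0,0=4,4->1,4->2,3->4] -> levels [9 2 8 7 7]
Step 3: flows [0->3,0->4,4->1,2->4,3=4] -> levels [7 3 7 8 8]
Step 4: flows [3->0,4->0,4->1,4->2,3=4] -> levels [9 4 8 7 5]
Step 5: flows [0->3,0->4,4->1,2->4,3->4] -> levels [7 5 7 7 7]
Step 6: flows [0=3,0=4,4->1,2=4,3=4] -> levels [7 6 7 7 6]
Step 7: flows [0=3,0->4,1=4,2->4,3->4] -> levels [6 6 6 6 9]
Step 8: flows [0=3,4->0,4->1,4->2,4->3] -> levels [7 7 7 7 5]
Step 9: flows [0=3,0->4,1->4,2->4,3->4] -> levels [6 6 6 6 9]
  -> period-2 cycle (repeats step 7); tank 4 never drops to <=2
Tank 4 never reaches <=2 within 15 steps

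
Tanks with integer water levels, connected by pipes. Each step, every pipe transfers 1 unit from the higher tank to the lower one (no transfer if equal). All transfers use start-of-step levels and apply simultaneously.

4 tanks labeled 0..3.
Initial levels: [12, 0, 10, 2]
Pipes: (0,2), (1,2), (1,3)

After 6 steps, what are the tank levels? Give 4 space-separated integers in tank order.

Answer: 8 4 8 4

Derivation:
Step 1: flows [0->2,2->1,3->1] -> levels [11 2 10 1]
Step 2: flows [0->2,2->1,1->3] -> levels [10 2 10 2]
Step 3: flows [0=2,2->1,1=3] -> levels [10 3 9 2]
Step 4: flows [0->2,2->1,1->3] -> levels [9 3 9 3]
Step 5: flows [0=2,2->1,1=3] -> levels [9 4 8 3]
Step 6: flows [0->2,2->1,1->3] -> levels [8 4 8 4]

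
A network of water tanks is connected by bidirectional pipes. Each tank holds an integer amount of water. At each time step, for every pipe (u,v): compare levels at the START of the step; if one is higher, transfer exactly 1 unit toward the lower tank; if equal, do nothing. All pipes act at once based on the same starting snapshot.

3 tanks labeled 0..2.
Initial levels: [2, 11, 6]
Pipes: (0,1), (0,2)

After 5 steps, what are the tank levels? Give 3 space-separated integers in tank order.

Answer: 7 6 6

Derivation:
Step 1: flows [1->0,2->0] -> levels [4 10 5]
Step 2: flows [1->0,2->0] -> levels [6 9 4]
Step 3: flows [1->0,0->2] -> levels [6 8 5]
Step 4: flows [1->0,0->2] -> levels [6 7 6]
Step 5: flows [1->0,0=2] -> levels [7 6 6]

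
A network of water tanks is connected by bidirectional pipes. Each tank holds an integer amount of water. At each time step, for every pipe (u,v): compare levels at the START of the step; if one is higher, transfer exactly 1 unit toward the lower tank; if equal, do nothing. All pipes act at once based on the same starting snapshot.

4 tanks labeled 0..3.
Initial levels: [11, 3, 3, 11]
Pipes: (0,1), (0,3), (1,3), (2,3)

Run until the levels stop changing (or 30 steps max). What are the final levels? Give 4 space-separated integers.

Answer: 7 7 6 8

Derivation:
Step 1: flows [0->1,0=3,3->1,3->2] -> levels [10 5 4 9]
Step 2: flows [0->1,0->3,3->1,3->2] -> levels [8 7 5 8]
Step 3: flows [0->1,0=3,3->1,3->2] -> levels [7 9 6 6]
Step 4: flows [1->0,0->3,1->3,2=3] -> levels [7 7 6 8]
Step 5: flows [0=1,3->0,3->1,3->2] -> levels [8 8 7 5]
Step 6: flows [0=1,0->3,1->3,2->3] -> levels [7 7 6 8]
  -> period-2 cycle: step 6 state = step 4 state; never stabilizes
  -> state at step 30: (30-4) mod 2 = 0, same as step 4 -> [7 7 6 8]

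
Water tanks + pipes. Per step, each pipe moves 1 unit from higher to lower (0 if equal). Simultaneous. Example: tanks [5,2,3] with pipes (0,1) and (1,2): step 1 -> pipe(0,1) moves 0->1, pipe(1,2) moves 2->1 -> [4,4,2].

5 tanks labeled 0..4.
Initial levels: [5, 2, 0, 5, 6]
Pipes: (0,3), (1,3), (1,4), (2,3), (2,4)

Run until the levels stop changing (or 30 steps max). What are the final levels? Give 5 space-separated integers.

Answer: 3 3 3 5 4

Derivation:
Step 1: flows [0=3,3->1,4->1,3->2,4->2] -> levels [5 4 2 3 4]
Step 2: flows [0->3,1->3,1=4,3->2,4->2] -> levels [4 3 4 4 3]
Step 3: flows [0=3,3->1,1=4,2=3,2->4] -> levels [4 4 3 3 4]
Step 4: flows [0->3,1->3,1=4,2=3,4->2] -> levels [3 3 4 5 3]
Step 5: flows [3->0,3->1,1=4,3->2,2->4] -> levels [4 4 4 2 4]
Step 6: flows [0->3,1->3,1=4,2->3,2=4] -> levels [3 3 3 5 4]
Step 7: flows [3->0,3->1,4->1,3->2,4->2] -> levels [4 5 5 2 2]
Step 8: flows [0->3,1->3,1->4,2->3,2->4] -> levels [3 3 3 5 4]
  -> period-2 cycle: step 8 state = step 6 state; never stabilizes
  -> state at step 30: (30-6) mod 2 = 0, same as step 6 -> [3 3 3 5 4]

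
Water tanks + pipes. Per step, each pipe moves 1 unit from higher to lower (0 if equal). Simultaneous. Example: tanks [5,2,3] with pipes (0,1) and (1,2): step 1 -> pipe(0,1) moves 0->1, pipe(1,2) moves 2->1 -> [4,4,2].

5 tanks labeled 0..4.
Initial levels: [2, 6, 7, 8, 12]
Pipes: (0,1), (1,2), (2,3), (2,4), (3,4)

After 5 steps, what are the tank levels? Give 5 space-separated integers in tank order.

Step 1: flows [1->0,2->1,3->2,4->2,4->3] -> levels [3 6 8 8 10]
Step 2: flows [1->0,2->1,2=3,4->2,4->3] -> levels [4 6 8 9 8]
Step 3: flows [1->0,2->1,3->2,2=4,3->4] -> levels [5 6 8 7 9]
Step 4: flows [1->0,2->1,2->3,4->2,4->3] -> levels [6 6 7 9 7]
Step 5: flows [0=1,2->1,3->2,2=4,3->4] -> levels [6 7 7 7 8]

Answer: 6 7 7 7 8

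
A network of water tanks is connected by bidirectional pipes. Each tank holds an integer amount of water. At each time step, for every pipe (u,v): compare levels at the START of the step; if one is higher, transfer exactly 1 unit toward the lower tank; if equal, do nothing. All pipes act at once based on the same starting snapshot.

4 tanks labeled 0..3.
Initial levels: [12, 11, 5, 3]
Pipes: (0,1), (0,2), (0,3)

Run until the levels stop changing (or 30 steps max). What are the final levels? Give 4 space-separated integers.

Step 1: flows [0->1,0->2,0->3] -> levels [9 12 6 4]
Step 2: flows [1->0,0->2,0->3] -> levels [8 11 7 5]
Step 3: flows [1->0,0->2,0->3] -> levels [7 10 8 6]
Step 4: flows [1->0,2->0,0->3] -> levels [8 9 7 7]
Step 5: flows [1->0,0->2,0->3] -> levels [7 8 8 8]
Step 6: flows [1->0,2->0,3->0] -> levels [10 7 7 7]
Step 7: flows [0->1,0->2,0->3] -> levels [7 8 8 8]
  -> period-2 cycle: step 7 state = step 5 state; never stabilizes
  -> state at step 30: (30-5) mod 2 = 1, same as step 6 -> [10 7 7 7]

Answer: 10 7 7 7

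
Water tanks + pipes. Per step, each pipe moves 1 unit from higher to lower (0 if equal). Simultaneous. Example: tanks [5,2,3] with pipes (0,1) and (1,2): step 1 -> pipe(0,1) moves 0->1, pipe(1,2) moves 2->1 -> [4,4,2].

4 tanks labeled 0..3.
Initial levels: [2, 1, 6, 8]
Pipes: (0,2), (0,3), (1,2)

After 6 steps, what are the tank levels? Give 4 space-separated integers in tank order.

Answer: 3 4 5 5

Derivation:
Step 1: flows [2->0,3->0,2->1] -> levels [4 2 4 7]
Step 2: flows [0=2,3->0,2->1] -> levels [5 3 3 6]
Step 3: flows [0->2,3->0,1=2] -> levels [5 3 4 5]
Step 4: flows [0->2,0=3,2->1] -> levels [4 4 4 5]
Step 5: flows [0=2,3->0,1=2] -> levels [5 4 4 4]
Step 6: flows [0->2,0->3,1=2] -> levels [3 4 5 5]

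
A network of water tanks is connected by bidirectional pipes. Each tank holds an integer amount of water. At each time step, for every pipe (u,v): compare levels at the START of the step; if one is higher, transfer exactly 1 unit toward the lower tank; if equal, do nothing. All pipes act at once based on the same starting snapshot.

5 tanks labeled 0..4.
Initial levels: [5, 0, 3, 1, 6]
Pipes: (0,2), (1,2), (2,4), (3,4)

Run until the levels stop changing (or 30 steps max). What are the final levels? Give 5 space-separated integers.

Step 1: flows [0->2,2->1,4->2,4->3] -> levels [4 1 4 2 4]
Step 2: flows [0=2,2->1,2=4,4->3] -> levels [4 2 3 3 3]
Step 3: flows [0->2,2->1,2=4,3=4] -> levels [3 3 3 3 3]
Step 4: flows [0=2,1=2,2=4,3=4] -> levels [3 3 3 3 3]
  -> stable (no change)

Answer: 3 3 3 3 3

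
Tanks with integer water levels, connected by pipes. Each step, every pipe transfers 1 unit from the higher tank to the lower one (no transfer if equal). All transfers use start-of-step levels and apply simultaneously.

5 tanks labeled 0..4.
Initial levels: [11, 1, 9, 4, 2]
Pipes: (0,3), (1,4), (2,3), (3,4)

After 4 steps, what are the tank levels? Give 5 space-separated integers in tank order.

Step 1: flows [0->3,4->1,2->3,3->4] -> levels [10 2 8 5 2]
Step 2: flows [0->3,1=4,2->3,3->4] -> levels [9 2 7 6 3]
Step 3: flows [0->3,4->1,2->3,3->4] -> levels [8 3 6 7 3]
Step 4: flows [0->3,1=4,3->2,3->4] -> levels [7 3 7 6 4]

Answer: 7 3 7 6 4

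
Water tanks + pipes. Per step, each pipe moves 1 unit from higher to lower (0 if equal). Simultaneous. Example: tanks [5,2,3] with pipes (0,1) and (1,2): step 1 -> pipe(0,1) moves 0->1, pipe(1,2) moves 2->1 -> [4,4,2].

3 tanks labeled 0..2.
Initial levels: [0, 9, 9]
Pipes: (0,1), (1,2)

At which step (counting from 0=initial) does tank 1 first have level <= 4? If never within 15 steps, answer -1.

Step 1: flows [1->0,1=2] -> levels [1 8 9]
Step 2: flows [1->0,2->1] -> levels [2 8 8]
Step 3: flows [1->0,1=2] -> levels [3 7 8]
Step 4: flows [1->0,2->1] -> levels [4 7 7]
Step 5: flows [1->0,1=2] -> levels [5 6 7]
Step 6: flows [1->0,2->1] -> levels [6 6 6]
Step 7: flows [0=1,1=2] -> levels [6 6 6]
  -> stable; tank 1 stays at 6 > 4
Tank 1 never reaches <=4 within 15 steps

Answer: -1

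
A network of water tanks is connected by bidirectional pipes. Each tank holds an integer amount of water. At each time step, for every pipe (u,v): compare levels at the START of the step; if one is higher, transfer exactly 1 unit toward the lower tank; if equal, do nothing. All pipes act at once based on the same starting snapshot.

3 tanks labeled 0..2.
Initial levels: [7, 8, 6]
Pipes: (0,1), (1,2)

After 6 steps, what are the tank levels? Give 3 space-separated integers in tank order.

Step 1: flows [1->0,1->2] -> levels [8 6 7]
Step 2: flows [0->1,2->1] -> levels [7 8 6]
  -> period-2 cycle: step 2 state = step 0 state
  -> state at step 6: (6-0) mod 2 = 0, same as step 0 -> [7 8 6]

Answer: 7 8 6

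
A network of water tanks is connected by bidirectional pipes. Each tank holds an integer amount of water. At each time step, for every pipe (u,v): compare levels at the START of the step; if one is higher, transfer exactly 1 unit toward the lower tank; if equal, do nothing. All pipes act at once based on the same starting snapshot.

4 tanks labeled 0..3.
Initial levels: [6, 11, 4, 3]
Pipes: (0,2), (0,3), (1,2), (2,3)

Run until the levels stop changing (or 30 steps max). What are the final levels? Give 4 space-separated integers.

Step 1: flows [0->2,0->3,1->2,2->3] -> levels [4 10 5 5]
Step 2: flows [2->0,3->0,1->2,2=3] -> levels [6 9 5 4]
Step 3: flows [0->2,0->3,1->2,2->3] -> levels [4 8 6 6]
Step 4: flows [2->0,3->0,1->2,2=3] -> levels [6 7 6 5]
Step 5: flows [0=2,0->3,1->2,2->3] -> levels [5 6 6 7]
Step 6: flows [2->0,3->0,1=2,3->2] -> levels [7 6 6 5]
Step 7: flows [0->2,0->3,1=2,2->3] -> levels [5 6 6 7]
  -> period-2 cycle: step 7 state = step 5 state; never stabilizes
  -> state at step 30: (30-5) mod 2 = 1, same as step 6 -> [7 6 6 5]

Answer: 7 6 6 5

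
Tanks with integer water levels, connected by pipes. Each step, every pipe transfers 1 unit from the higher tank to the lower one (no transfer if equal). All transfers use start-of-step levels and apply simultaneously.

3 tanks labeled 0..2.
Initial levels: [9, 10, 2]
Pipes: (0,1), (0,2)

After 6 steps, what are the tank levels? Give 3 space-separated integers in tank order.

Step 1: flows [1->0,0->2] -> levels [9 9 3]
Step 2: flows [0=1,0->2] -> levels [8 9 4]
Step 3: flows [1->0,0->2] -> levels [8 8 5]
Step 4: flows [0=1,0->2] -> levels [7 8 6]
Step 5: flows [1->0,0->2] -> levels [7 7 7]
Step 6: flows [0=1,0=2] -> levels [7 7 7]

Answer: 7 7 7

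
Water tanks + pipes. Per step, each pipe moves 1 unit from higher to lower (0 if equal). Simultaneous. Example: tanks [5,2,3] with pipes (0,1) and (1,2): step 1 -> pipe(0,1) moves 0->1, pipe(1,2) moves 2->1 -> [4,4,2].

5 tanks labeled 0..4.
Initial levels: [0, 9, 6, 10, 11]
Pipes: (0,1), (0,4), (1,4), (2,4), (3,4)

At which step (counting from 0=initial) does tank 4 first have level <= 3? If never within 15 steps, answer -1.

Answer: -1

Derivation:
Step 1: flows [1->0,4->0,4->1,4->2,4->3] -> levels [2 9 7 11 7]
Step 2: flows [1->0,4->0,1->4,2=4,3->4] -> levels [4 7 7 10 8]
Step 3: flows [1->0,4->0,4->1,4->2,3->4] -> levels [6 7 8 9 6]
Step 4: flows [1->0,0=4,1->4,2->4,3->4] -> levels [7 5 7 8 9]
Step 5: flows [0->1,4->0,4->1,4->2,4->3] -> levels [7 7 8 9 5]
Step 6: flows [0=1,0->4,1->4,2->4,3->4] -> levels [6 6 7 8 9]
Step 7: flows [0=1,4->0,4->1,4->2,4->3] -> levels [7 7 8 9 5]
  -> period-2 cycle (repeats step 5); tank 4 never drops to <=3
Tank 4 never reaches <=3 within 15 steps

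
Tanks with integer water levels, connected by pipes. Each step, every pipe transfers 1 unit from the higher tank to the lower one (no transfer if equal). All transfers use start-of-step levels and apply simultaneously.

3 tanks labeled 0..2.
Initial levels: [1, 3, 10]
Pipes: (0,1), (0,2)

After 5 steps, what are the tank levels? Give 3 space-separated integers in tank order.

Step 1: flows [1->0,2->0] -> levels [3 2 9]
Step 2: flows [0->1,2->0] -> levels [3 3 8]
Step 3: flows [0=1,2->0] -> levels [4 3 7]
Step 4: flows [0->1,2->0] -> levels [4 4 6]
Step 5: flows [0=1,2->0] -> levels [5 4 5]

Answer: 5 4 5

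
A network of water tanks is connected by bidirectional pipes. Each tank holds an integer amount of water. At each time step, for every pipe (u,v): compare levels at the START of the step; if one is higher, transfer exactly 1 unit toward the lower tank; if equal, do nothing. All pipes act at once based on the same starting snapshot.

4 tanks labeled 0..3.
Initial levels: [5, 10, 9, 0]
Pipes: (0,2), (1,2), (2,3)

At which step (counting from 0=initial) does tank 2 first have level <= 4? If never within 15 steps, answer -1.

Answer: 6

Derivation:
Step 1: flows [2->0,1->2,2->3] -> levels [6 9 8 1]
Step 2: flows [2->0,1->2,2->3] -> levels [7 8 7 2]
Step 3: flows [0=2,1->2,2->3] -> levels [7 7 7 3]
Step 4: flows [0=2,1=2,2->3] -> levels [7 7 6 4]
Step 5: flows [0->2,1->2,2->3] -> levels [6 6 7 5]
Step 6: flows [2->0,2->1,2->3] -> levels [7 7 4 6]
Tank 2 first reaches <=4 at step 6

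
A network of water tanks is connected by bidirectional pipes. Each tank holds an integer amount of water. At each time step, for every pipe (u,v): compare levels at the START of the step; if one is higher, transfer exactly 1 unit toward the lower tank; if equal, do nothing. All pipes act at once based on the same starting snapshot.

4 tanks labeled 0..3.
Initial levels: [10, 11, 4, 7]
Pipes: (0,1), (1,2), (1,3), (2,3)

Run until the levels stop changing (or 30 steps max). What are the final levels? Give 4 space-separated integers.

Step 1: flows [1->0,1->2,1->3,3->2] -> levels [11 8 6 7]
Step 2: flows [0->1,1->2,1->3,3->2] -> levels [10 7 8 7]
Step 3: flows [0->1,2->1,1=3,2->3] -> levels [9 9 6 8]
Step 4: flows [0=1,1->2,1->3,3->2] -> levels [9 7 8 8]
Step 5: flows [0->1,2->1,3->1,2=3] -> levels [8 10 7 7]
Step 6: flows [1->0,1->2,1->3,2=3] -> levels [9 7 8 8]
  -> period-2 cycle: step 6 state = step 4 state; never stabilizes
  -> state at step 30: (30-4) mod 2 = 0, same as step 4 -> [9 7 8 8]

Answer: 9 7 8 8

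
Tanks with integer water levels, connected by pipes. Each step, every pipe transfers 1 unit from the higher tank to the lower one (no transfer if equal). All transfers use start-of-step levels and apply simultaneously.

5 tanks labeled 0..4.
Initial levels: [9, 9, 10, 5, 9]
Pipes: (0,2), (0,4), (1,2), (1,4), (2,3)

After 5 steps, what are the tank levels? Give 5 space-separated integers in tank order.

Answer: 10 10 7 8 7

Derivation:
Step 1: flows [2->0,0=4,2->1,1=4,2->3] -> levels [10 10 7 6 9]
Step 2: flows [0->2,0->4,1->2,1->4,2->3] -> levels [8 8 8 7 11]
Step 3: flows [0=2,4->0,1=2,4->1,2->3] -> levels [9 9 7 8 9]
Step 4: flows [0->2,0=4,1->2,1=4,3->2] -> levels [8 8 10 7 9]
Step 5: flows [2->0,4->0,2->1,4->1,2->3] -> levels [10 10 7 8 7]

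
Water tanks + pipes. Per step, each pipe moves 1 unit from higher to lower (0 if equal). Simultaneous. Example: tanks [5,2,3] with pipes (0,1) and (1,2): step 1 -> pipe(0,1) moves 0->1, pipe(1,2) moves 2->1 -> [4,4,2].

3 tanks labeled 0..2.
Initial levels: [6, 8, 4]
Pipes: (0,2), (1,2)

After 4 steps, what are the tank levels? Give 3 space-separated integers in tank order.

Step 1: flows [0->2,1->2] -> levels [5 7 6]
Step 2: flows [2->0,1->2] -> levels [6 6 6]
Step 3: flows [0=2,1=2] -> levels [6 6 6]
  -> stable; steps 4..4 unchanged -> [6 6 6]

Answer: 6 6 6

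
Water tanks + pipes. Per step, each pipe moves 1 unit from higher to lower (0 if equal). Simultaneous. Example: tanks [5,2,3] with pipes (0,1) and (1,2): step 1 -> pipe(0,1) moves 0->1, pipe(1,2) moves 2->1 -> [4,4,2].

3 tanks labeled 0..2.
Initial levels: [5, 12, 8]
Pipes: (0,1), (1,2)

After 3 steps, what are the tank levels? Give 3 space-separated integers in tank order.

Step 1: flows [1->0,1->2] -> levels [6 10 9]
Step 2: flows [1->0,1->2] -> levels [7 8 10]
Step 3: flows [1->0,2->1] -> levels [8 8 9]

Answer: 8 8 9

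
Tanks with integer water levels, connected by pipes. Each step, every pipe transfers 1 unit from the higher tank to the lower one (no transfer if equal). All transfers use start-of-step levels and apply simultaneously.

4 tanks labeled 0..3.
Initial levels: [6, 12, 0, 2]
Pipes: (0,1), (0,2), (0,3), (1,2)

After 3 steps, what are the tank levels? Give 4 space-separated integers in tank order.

Answer: 5 6 5 4

Derivation:
Step 1: flows [1->0,0->2,0->3,1->2] -> levels [5 10 2 3]
Step 2: flows [1->0,0->2,0->3,1->2] -> levels [4 8 4 4]
Step 3: flows [1->0,0=2,0=3,1->2] -> levels [5 6 5 4]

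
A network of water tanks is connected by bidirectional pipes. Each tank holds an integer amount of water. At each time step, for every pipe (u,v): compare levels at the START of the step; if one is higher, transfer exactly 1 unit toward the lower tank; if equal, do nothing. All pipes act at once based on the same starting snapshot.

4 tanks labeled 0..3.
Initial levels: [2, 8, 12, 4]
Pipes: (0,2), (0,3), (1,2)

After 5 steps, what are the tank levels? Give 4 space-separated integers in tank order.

Step 1: flows [2->0,3->0,2->1] -> levels [4 9 10 3]
Step 2: flows [2->0,0->3,2->1] -> levels [4 10 8 4]
Step 3: flows [2->0,0=3,1->2] -> levels [5 9 8 4]
Step 4: flows [2->0,0->3,1->2] -> levels [5 8 8 5]
Step 5: flows [2->0,0=3,1=2] -> levels [6 8 7 5]

Answer: 6 8 7 5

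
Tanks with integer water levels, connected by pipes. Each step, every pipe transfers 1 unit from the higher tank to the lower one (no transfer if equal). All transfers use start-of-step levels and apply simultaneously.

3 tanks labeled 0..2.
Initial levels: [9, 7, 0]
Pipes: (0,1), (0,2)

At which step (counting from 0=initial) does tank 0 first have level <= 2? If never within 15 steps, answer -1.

Answer: -1

Derivation:
Step 1: flows [0->1,0->2] -> levels [7 8 1]
Step 2: flows [1->0,0->2] -> levels [7 7 2]
Step 3: flows [0=1,0->2] -> levels [6 7 3]
Step 4: flows [1->0,0->2] -> levels [6 6 4]
Step 5: flows [0=1,0->2] -> levels [5 6 5]
Step 6: flows [1->0,0=2] -> levels [6 5 5]
Step 7: flows [0->1,0->2] -> levels [4 6 6]
Step 8: flows [1->0,2->0] -> levels [6 5 5]
  -> period-2 cycle (repeats step 6); tank 0 never drops to <=2
Tank 0 never reaches <=2 within 15 steps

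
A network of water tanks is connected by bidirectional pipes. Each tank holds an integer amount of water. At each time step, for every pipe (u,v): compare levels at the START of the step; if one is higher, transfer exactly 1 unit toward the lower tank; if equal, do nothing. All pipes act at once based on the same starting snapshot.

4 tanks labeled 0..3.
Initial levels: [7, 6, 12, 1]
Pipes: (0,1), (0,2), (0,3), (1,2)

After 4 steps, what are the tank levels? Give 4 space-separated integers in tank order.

Answer: 5 8 8 5

Derivation:
Step 1: flows [0->1,2->0,0->3,2->1] -> levels [6 8 10 2]
Step 2: flows [1->0,2->0,0->3,2->1] -> levels [7 8 8 3]
Step 3: flows [1->0,2->0,0->3,1=2] -> levels [8 7 7 4]
Step 4: flows [0->1,0->2,0->3,1=2] -> levels [5 8 8 5]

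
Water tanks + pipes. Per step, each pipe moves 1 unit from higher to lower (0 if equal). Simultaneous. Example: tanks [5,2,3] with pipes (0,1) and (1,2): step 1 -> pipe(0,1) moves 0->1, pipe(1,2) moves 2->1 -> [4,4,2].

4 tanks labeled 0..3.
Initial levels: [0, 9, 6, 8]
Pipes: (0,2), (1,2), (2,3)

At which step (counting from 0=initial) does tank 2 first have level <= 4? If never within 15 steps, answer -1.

Step 1: flows [2->0,1->2,3->2] -> levels [1 8 7 7]
Step 2: flows [2->0,1->2,2=3] -> levels [2 7 7 7]
Step 3: flows [2->0,1=2,2=3] -> levels [3 7 6 7]
Step 4: flows [2->0,1->2,3->2] -> levels [4 6 7 6]
Step 5: flows [2->0,2->1,2->3] -> levels [5 7 4 7]
Tank 2 first reaches <=4 at step 5

Answer: 5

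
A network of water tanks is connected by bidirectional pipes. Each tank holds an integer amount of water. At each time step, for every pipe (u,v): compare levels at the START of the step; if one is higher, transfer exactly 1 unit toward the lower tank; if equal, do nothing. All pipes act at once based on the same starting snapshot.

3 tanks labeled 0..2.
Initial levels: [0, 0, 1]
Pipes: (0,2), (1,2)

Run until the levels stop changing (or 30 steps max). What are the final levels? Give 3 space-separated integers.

Step 1: flows [2->0,2->1] -> levels [1 1 -1]
Step 2: flows [0->2,1->2] -> levels [0 0 1]
  -> period-2 cycle: step 2 state = step 0 state; never stabilizes
  -> state at step 30: (30-0) mod 2 = 0, same as step 0 -> [0 0 1]

Answer: 0 0 1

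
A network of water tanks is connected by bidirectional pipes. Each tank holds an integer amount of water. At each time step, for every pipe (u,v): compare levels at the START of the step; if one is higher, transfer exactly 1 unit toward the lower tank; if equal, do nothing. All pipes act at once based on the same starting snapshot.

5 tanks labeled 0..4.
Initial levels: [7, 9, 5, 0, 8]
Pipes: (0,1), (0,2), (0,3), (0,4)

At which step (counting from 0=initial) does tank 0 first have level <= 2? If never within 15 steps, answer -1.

Answer: -1

Derivation:
Step 1: flows [1->0,0->2,0->3,4->0] -> levels [7 8 6 1 7]
Step 2: flows [1->0,0->2,0->3,0=4] -> levels [6 7 7 2 7]
Step 3: flows [1->0,2->0,0->3,4->0] -> levels [8 6 6 3 6]
Step 4: flows [0->1,0->2,0->3,0->4] -> levels [4 7 7 4 7]
Step 5: flows [1->0,2->0,0=3,4->0] -> levels [7 6 6 4 6]
Step 6: flows [0->1,0->2,0->3,0->4] -> levels [3 7 7 5 7]
Step 7: flows [1->0,2->0,3->0,4->0] -> levels [7 6 6 4 6]
  -> period-2 cycle (repeats step 5); tank 0 never drops to <=2
Tank 0 never reaches <=2 within 15 steps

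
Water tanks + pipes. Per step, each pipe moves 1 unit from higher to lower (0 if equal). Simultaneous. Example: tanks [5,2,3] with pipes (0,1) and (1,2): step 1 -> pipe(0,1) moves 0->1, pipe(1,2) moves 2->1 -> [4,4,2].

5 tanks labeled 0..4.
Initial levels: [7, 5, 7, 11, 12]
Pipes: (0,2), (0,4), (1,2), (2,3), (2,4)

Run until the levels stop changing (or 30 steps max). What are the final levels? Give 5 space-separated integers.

Step 1: flows [0=2,4->0,2->1,3->2,4->2] -> levels [8 6 8 10 10]
Step 2: flows [0=2,4->0,2->1,3->2,4->2] -> levels [9 7 9 9 8]
Step 3: flows [0=2,0->4,2->1,2=3,2->4] -> levels [8 8 7 9 10]
Step 4: flows [0->2,4->0,1->2,3->2,4->2] -> levels [8 7 11 8 8]
Step 5: flows [2->0,0=4,2->1,2->3,2->4] -> levels [9 8 7 9 9]
Step 6: flows [0->2,0=4,1->2,3->2,4->2] -> levels [8 7 11 8 8]
  -> period-2 cycle: step 6 state = step 4 state; never stabilizes
  -> state at step 30: (30-4) mod 2 = 0, same as step 4 -> [8 7 11 8 8]

Answer: 8 7 11 8 8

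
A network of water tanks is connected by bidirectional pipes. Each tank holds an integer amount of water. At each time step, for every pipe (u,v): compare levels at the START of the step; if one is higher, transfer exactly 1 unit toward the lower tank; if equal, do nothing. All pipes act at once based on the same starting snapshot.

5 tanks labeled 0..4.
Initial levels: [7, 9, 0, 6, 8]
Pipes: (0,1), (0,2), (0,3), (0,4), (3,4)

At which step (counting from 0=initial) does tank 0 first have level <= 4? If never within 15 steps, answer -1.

Answer: 5

Derivation:
Step 1: flows [1->0,0->2,0->3,4->0,4->3] -> levels [7 8 1 8 6]
Step 2: flows [1->0,0->2,3->0,0->4,3->4] -> levels [7 7 2 6 8]
Step 3: flows [0=1,0->2,0->3,4->0,4->3] -> levels [6 7 3 8 6]
Step 4: flows [1->0,0->2,3->0,0=4,3->4] -> levels [7 6 4 6 7]
Step 5: flows [0->1,0->2,0->3,0=4,4->3] -> levels [4 7 5 8 6]
Tank 0 first reaches <=4 at step 5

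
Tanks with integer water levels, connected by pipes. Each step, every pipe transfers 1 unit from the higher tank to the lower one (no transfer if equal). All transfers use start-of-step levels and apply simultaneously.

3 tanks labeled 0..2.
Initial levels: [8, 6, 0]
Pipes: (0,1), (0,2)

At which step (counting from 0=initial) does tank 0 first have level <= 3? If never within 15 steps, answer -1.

Step 1: flows [0->1,0->2] -> levels [6 7 1]
Step 2: flows [1->0,0->2] -> levels [6 6 2]
Step 3: flows [0=1,0->2] -> levels [5 6 3]
Step 4: flows [1->0,0->2] -> levels [5 5 4]
Step 5: flows [0=1,0->2] -> levels [4 5 5]
Step 6: flows [1->0,2->0] -> levels [6 4 4]
Step 7: flows [0->1,0->2] -> levels [4 5 5]
  -> period-2 cycle (repeats step 5); tank 0 never drops to <=3
Tank 0 never reaches <=3 within 15 steps

Answer: -1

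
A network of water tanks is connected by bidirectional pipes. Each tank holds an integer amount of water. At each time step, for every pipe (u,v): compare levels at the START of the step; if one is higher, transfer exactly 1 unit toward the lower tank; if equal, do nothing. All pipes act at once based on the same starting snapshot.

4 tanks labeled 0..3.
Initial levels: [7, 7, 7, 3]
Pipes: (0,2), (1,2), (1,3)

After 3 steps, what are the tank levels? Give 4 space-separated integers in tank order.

Answer: 6 5 7 6

Derivation:
Step 1: flows [0=2,1=2,1->3] -> levels [7 6 7 4]
Step 2: flows [0=2,2->1,1->3] -> levels [7 6 6 5]
Step 3: flows [0->2,1=2,1->3] -> levels [6 5 7 6]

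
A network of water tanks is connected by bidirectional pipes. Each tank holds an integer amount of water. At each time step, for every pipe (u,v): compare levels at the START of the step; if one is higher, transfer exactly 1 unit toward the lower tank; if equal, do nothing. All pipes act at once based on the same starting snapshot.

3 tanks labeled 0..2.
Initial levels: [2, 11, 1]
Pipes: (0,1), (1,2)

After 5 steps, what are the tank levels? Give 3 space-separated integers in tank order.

Step 1: flows [1->0,1->2] -> levels [3 9 2]
Step 2: flows [1->0,1->2] -> levels [4 7 3]
Step 3: flows [1->0,1->2] -> levels [5 5 4]
Step 4: flows [0=1,1->2] -> levels [5 4 5]
Step 5: flows [0->1,2->1] -> levels [4 6 4]

Answer: 4 6 4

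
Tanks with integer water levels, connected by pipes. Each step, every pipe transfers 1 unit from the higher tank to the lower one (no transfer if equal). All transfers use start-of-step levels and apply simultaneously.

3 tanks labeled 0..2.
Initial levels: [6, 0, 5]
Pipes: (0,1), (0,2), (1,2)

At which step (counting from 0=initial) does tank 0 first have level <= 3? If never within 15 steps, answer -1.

Answer: 3

Derivation:
Step 1: flows [0->1,0->2,2->1] -> levels [4 2 5]
Step 2: flows [0->1,2->0,2->1] -> levels [4 4 3]
Step 3: flows [0=1,0->2,1->2] -> levels [3 3 5]
Tank 0 first reaches <=3 at step 3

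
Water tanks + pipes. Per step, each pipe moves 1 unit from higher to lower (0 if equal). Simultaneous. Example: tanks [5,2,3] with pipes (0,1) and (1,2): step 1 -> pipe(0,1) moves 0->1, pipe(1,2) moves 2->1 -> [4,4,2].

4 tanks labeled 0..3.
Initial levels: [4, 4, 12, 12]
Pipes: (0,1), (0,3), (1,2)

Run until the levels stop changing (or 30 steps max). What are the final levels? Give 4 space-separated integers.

Step 1: flows [0=1,3->0,2->1] -> levels [5 5 11 11]
Step 2: flows [0=1,3->0,2->1] -> levels [6 6 10 10]
Step 3: flows [0=1,3->0,2->1] -> levels [7 7 9 9]
Step 4: flows [0=1,3->0,2->1] -> levels [8 8 8 8]
Step 5: flows [0=1,0=3,1=2] -> levels [8 8 8 8]
  -> stable (no change)

Answer: 8 8 8 8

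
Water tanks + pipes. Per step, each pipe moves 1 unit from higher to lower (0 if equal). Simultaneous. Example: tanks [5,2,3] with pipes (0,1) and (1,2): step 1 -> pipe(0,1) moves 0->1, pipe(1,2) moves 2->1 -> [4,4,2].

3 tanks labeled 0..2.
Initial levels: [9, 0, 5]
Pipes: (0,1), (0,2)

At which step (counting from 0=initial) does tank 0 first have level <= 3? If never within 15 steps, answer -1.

Answer: -1

Derivation:
Step 1: flows [0->1,0->2] -> levels [7 1 6]
Step 2: flows [0->1,0->2] -> levels [5 2 7]
Step 3: flows [0->1,2->0] -> levels [5 3 6]
Step 4: flows [0->1,2->0] -> levels [5 4 5]
Step 5: flows [0->1,0=2] -> levels [4 5 5]
Step 6: flows [1->0,2->0] -> levels [6 4 4]
Step 7: flows [0->1,0->2] -> levels [4 5 5]
  -> period-2 cycle (repeats step 5); tank 0 never drops to <=3
Tank 0 never reaches <=3 within 15 steps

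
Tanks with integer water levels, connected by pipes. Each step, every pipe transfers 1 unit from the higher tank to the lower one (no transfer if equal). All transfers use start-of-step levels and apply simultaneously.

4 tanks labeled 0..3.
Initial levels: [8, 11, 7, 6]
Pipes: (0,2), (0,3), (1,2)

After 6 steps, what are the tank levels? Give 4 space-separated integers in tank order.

Answer: 7 8 9 8

Derivation:
Step 1: flows [0->2,0->3,1->2] -> levels [6 10 9 7]
Step 2: flows [2->0,3->0,1->2] -> levels [8 9 9 6]
Step 3: flows [2->0,0->3,1=2] -> levels [8 9 8 7]
Step 4: flows [0=2,0->3,1->2] -> levels [7 8 9 8]
Step 5: flows [2->0,3->0,2->1] -> levels [9 9 7 7]
Step 6: flows [0->2,0->3,1->2] -> levels [7 8 9 8]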